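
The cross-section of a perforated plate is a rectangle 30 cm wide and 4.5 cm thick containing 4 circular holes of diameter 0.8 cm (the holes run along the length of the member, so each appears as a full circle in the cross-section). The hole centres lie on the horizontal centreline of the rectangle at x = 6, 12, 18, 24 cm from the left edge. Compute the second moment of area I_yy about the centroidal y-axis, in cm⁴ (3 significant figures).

Break the section into simple shapes (no overlaps), measuring from the bottom-left corner of the bounding box.
Plate: 30 × 4.5, A = 135 cm², x = 15 cm, Ī = 10 125 cm⁴.
Hole 1 (subtracted): ⌀0.8, A = 0.50265 cm², x = 6 cm, Ī = 0.020106 cm⁴.
Hole 2 (subtracted): ⌀0.8, A = 0.50265 cm², x = 12 cm, Ī = 0.020106 cm⁴.
Hole 3 (subtracted): ⌀0.8, A = 0.50265 cm², x = 18 cm, Ī = 0.020106 cm⁴.
Hole 4 (subtracted): ⌀0.8, A = 0.50265 cm², x = 24 cm, Ī = 0.020106 cm⁴.
By symmetry the centroid is at mid-width, x̄ = 15 cm.
Transfer each piece to the centroidal y-axis using Ī + A·d² with d = x − 15:
  plate: d = 0 cm → contributes +10 125 cm⁴
  hole 1: d = -9 cm → contributes −40.735 cm⁴
  hole 2: d = -3 cm → contributes −4.544 cm⁴
  hole 3: d = 3 cm → contributes −4.544 cm⁴
  hole 4: d = 9 cm → contributes −40.735 cm⁴
Total I = 10 034 cm⁴.

I_yy ≈ 1.00 × 10⁴ cm⁴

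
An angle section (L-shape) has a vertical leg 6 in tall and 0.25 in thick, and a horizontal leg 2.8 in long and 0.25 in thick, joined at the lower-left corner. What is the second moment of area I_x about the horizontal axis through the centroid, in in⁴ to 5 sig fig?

I_x ≈ 8.2011 in⁴

Decompose the section into non-overlapping parts with the origin at the bottom-left of its bounding rectangle.
Vertical leg: 0.25 × 6, A = 1.5 in², y = 3 in, Ī = 4.5 in⁴.
Horizontal leg (remainder): 2.55 × 0.25, A = 0.6375 in², y = 0.125 in, Ī = 0.003320313 in⁴.
Centroid: ȳ = ΣA·y / ΣA = 2.142544 in.
Transfer each piece to the horizontal axis through the centroid using Ī + A·d² with d = y − 2.142544:
  vertical leg: d = 0.8574561 in → contributes +5.602847 in⁴
  horizontal leg (remainder): d = -2.017544 in → contributes +2.598253 in⁴
Total I = 8.2011 in⁴.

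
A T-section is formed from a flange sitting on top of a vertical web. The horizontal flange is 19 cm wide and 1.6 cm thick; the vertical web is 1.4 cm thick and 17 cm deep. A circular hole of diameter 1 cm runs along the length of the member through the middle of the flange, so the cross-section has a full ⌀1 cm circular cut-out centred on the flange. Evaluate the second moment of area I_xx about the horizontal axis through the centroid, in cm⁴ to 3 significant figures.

I_xx ≈ 1720 cm⁴

Break the section into simple shapes (no overlaps), measuring from the bottom-left corner of the bounding box.
Flange: 19 × 1.6, A = 30.4 cm², y = 17.8 cm, Ī = 6.4853 cm⁴.
Web: 1.4 × 17, A = 23.8 cm², y = 8.5 cm, Ī = 573.18 cm⁴.
Hole (subtracted): ⌀1, A = 0.7854 cm², y = 17.8 cm, Ī = 0.049087 cm⁴.
Centroid: ȳ = ΣA·y / ΣA = 13.656 cm.
Transfer each piece to the horizontal axis through the centroid using Ī + A·d² with d = y − 13.656:
  flange: d = 4.1438 cm → contributes +528.49 cm⁴
  web: d = -5.1562 cm → contributes +1205.9 cm⁴
  hole: d = 4.1438 cm → contributes −13.535 cm⁴
Total I = 1720.9 cm⁴.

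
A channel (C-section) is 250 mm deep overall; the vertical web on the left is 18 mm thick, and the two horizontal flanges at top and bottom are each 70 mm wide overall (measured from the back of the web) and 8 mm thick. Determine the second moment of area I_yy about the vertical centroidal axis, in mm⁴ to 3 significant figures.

I_yy ≈ 1.17 × 10⁶ mm⁴

Decompose the section into non-overlapping parts with the origin at the bottom-left of its bounding rectangle.
Web: 18 × 250, A = 4 500 mm², x = 9 mm, Ī = 121 500 mm⁴.
Top flange (beyond web): 52 × 8, A = 416 mm², x = 44 mm, Ī = 93 739 mm⁴.
Bottom flange (beyond web): 52 × 8, A = 416 mm², x = 44 mm, Ī = 93 739 mm⁴.
Centroid: x̄ = ΣA·x / ΣA = 14.461 mm.
Transfer each piece to the vertical centroidal axis using Ī + A·d² with d = x − 14.461:
  web: d = -5.4614 mm → contributes +255 719 mm⁴
  top flange (beyond web): d = 29.539 mm → contributes +456 712 mm⁴
  bottom flange (beyond web): d = 29.539 mm → contributes +456 712 mm⁴
Total I = 1 169 142 mm⁴.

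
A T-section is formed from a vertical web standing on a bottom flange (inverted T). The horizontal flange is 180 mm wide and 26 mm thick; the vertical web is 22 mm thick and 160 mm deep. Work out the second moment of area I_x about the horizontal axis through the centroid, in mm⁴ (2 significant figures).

I_x ≈ 2.5 × 10⁷ mm⁴

Decompose the section into non-overlapping parts with the origin at the bottom-left of its bounding rectangle.
Flange: 180 × 26, A = 4 680 mm², y = 13 mm, Ī = 263 640 mm⁴.
Web: 22 × 160, A = 3 520 mm², y = 106 mm, Ī = 7 509 333 mm⁴.
Centroid: ȳ = ΣA·y / ΣA = 52.92 mm.
Transfer each piece to the horizontal axis through the centroid using Ī + A·d² with d = y − 52.92:
  flange: d = -39.92 mm → contributes +7 722 447 mm⁴
  web: d = 53.08 mm → contributes +17 426 156 mm⁴
Total I = 25 148 603 mm⁴.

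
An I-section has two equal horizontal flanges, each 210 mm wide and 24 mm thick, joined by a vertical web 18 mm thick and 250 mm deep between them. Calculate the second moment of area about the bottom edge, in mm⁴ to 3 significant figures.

I_base ≈ 5.37 × 10⁸ mm⁴

Treat the section as a set of non-overlapping primitives; coordinates are from the bounding-box lower-left.
Bottom flange: 210 × 24, A = 5 040 mm², y = 12 mm, Ī = 241 920 mm⁴.
Web: 18 × 250, A = 4 500 mm², y = 149 mm, Ī = 23 437 500 mm⁴.
Top flange: 210 × 24, A = 5 040 mm², y = 286 mm, Ī = 241 920 mm⁴.
Transfer each piece to a horizontal axis along the bottom face using Ī + A·d² with d = y − 0:
  bottom flange: d = 12 mm → contributes +967 680 mm⁴
  web: d = 149 mm → contributes +123 342 000 mm⁴
  top flange: d = 286 mm → contributes +412 493 760 mm⁴
Total I = 536 803 440 mm⁴.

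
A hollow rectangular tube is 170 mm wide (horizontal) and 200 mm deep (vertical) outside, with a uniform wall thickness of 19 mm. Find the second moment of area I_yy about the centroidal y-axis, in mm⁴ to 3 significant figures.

I_yy ≈ 5.08 × 10⁷ mm⁴

Treat the section as a set of non-overlapping primitives; coordinates are from the bounding-box lower-left.
Outer rectangle: 170 × 200, A = 34 000 mm², x = 85 mm, Ī = 81 883 333 mm⁴.
Inner void (subtracted): 132 × 162, A = 21 384 mm², x = 85 mm, Ī = 31 049 568 mm⁴.
By symmetry the centroid is at mid-width, x̄ = 85 mm.
All pieces are centred on the centroidal y-axis, so I = ΣĪ (holes subtracted) = 50 833 765 mm⁴.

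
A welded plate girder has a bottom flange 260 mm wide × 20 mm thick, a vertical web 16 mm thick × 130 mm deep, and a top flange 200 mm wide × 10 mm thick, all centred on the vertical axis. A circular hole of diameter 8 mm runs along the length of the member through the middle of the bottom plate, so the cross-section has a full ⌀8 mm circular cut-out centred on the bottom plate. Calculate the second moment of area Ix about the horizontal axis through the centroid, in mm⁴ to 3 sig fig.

Ix ≈ 3.53 × 10⁷ mm⁴

Split into non-overlapping primitives; take the origin at the lower-left of the bounding box.
Bottom plate: 260 × 20, A = 5 200 mm², y = 10 mm, Ī = 173 333 mm⁴.
Web plate: 16 × 130, A = 2 080 mm², y = 85 mm, Ī = 2 929 333 mm⁴.
Top plate: 200 × 10, A = 2 000 mm², y = 155 mm, Ī = 16 667 mm⁴.
Hole (subtracted): ⌀8, A = 50.265 mm², y = 10 mm, Ī = 201.06 mm⁴.
Centroid: ȳ = ΣA·y / ΣA = 58.322 mm.
Transfer each piece to the horizontal axis through the centroid using Ī + A·d² with d = y − 58.322:
  bottom plate: d = -48.322 mm → contributes +12 315 457 mm⁴
  web plate: d = 26.678 mm → contributes +4 409 693 mm⁴
  top plate: d = 96.678 mm → contributes +18 709 906 mm⁴
  hole: d = -48.322 mm → contributes −117 572 mm⁴
Total I = 35 317 483 mm⁴.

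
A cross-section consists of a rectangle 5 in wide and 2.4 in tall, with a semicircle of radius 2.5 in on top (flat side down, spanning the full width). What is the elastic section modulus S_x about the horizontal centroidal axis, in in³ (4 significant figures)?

S_x ≈ 14.04 in³

Treat the section as a set of non-overlapping primitives; coordinates are from the bounding-box lower-left.
Rectangular body: 5 × 2.4, A = 12 in², y = 1.2 in, Ī = 5.76 in⁴.
Semicircular cap: semicircle r = 2.5, A = 9.81748 in², y = 3.46103 in, Ī = 4.28738 in⁴.
Centroid: ȳ = ΣA·y / ΣA = 2.21742 in.
Transfer each piece to the horizontal centroidal axis using Ī + A·d² with d = y − 2.21742:
  rectangular body: d = -1.01742 in → contributes +18.1818 in⁴
  semicircular cap: d = 1.24361 in → contributes +19.4707 in⁴
Total I = 37.6525 in⁴.
Extreme fibre distance c = 2.68258 in; S = I/c = 14.036 in³.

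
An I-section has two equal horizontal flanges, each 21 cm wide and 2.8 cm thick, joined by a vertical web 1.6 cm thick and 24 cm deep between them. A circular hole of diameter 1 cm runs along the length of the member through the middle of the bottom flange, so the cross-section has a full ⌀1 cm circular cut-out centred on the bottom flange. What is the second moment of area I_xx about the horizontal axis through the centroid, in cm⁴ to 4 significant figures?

Break the section into simple shapes (no overlaps), measuring from the bottom-left corner of the bounding box.
Bottom flange: 21 × 2.8, A = 58.8 cm², y = 1.4 cm, Ī = 38.416 cm⁴.
Web: 1.6 × 24, A = 38.4 cm², y = 14.8 cm, Ī = 1843.2 cm⁴.
Top flange: 21 × 2.8, A = 58.8 cm², y = 28.2 cm, Ī = 38.416 cm⁴.
Hole (subtracted): ⌀1, A = 0.785398 cm², y = 1.4 cm, Ī = 0.0490874 cm⁴.
Centroid: ȳ = ΣA·y / ΣA = 14.8678 cm.
Transfer each piece to the horizontal axis through the centroid using Ī + A·d² with d = y − 14.8678:
  bottom flange: d = -13.4678 cm → contributes +10703.7 cm⁴
  web: d = -0.0678051 cm → contributes +1843.38 cm⁴
  top flange: d = 13.3322 cm → contributes +10 490 cm⁴
  hole: d = -13.4678 cm → contributes −142.506 cm⁴
Total I = 22894.5 cm⁴.

I_xx ≈ 2.289 × 10⁴ cm⁴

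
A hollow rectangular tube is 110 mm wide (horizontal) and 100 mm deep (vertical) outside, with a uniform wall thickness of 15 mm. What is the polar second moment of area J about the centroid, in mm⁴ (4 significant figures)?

Treat the section as a set of non-overlapping primitives; coordinates are from the bounding-box lower-left.
Outer rectangle: 110 × 100, A = 11 000 mm², y = 50 mm, Ī = 9 166 667 mm⁴.
Inner void (subtracted): 80 × 70, A = 5 600 mm², y = 50 mm, Ī = 2 286 667 mm⁴.
By symmetry the centroid is at mid-height, ȳ = 50 mm.
All pieces are centred on the centroidal x-axis, so I = ΣĪ (holes subtracted) = 6 880 000 mm⁴.
Repeating about the centroidal y-axis gives I_y = 8 105 000 mm⁴.
Polar second moment: J = I_x + I_y = 14 985 000 mm⁴.

J ≈ 1.499 × 10⁷ mm⁴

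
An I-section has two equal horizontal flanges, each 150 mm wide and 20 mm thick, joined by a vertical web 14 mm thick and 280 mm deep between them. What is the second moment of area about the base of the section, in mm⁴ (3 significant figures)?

I_base ≈ 4.15 × 10⁸ mm⁴

Break the section into simple shapes (no overlaps), measuring from the bottom-left corner of the bounding box.
Bottom flange: 150 × 20, A = 3 000 mm², y = 10 mm, Ī = 100 000 mm⁴.
Web: 14 × 280, A = 3 920 mm², y = 160 mm, Ī = 25 610 667 mm⁴.
Top flange: 150 × 20, A = 3 000 mm², y = 310 mm, Ī = 100 000 mm⁴.
Transfer each piece to a horizontal axis along the bottom face using Ī + A·d² with d = y − 0:
  bottom flange: d = 10 mm → contributes +400 000 mm⁴
  web: d = 160 mm → contributes +125 962 667 mm⁴
  top flange: d = 310 mm → contributes +288 400 000 mm⁴
Total I = 414 762 667 mm⁴.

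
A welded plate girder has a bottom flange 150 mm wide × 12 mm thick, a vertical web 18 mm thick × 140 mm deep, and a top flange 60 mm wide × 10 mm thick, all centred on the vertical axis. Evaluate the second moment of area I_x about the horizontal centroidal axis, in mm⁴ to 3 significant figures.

I_x ≈ 1.62 × 10⁷ mm⁴

Break the section into simple shapes (no overlaps), measuring from the bottom-left corner of the bounding box.
Bottom plate: 150 × 12, A = 1 800 mm², y = 6 mm, Ī = 21 600 mm⁴.
Web plate: 18 × 140, A = 2 520 mm², y = 82 mm, Ī = 4 116 000 mm⁴.
Top plate: 60 × 10, A = 600 mm², y = 157 mm, Ī = 5 000 mm⁴.
Centroid: ȳ = ΣA·y / ΣA = 63.341 mm.
Transfer each piece to the horizontal centroidal axis using Ī + A·d² with d = y − 63.341:
  bottom plate: d = -57.341 mm → contributes +5 940 078 mm⁴
  web plate: d = 18.659 mm → contributes +4 993 315 mm⁴
  top plate: d = 93.659 mm → contributes +5 268 153 mm⁴
Total I = 16 201 546 mm⁴.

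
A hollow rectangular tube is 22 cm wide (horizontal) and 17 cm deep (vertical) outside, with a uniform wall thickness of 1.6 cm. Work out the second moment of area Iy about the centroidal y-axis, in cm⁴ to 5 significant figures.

Treat the section as a set of non-overlapping primitives; coordinates are from the bounding-box lower-left.
Outer rectangle: 22 × 17, A = 374 cm², x = 11 cm, Ī = 15084.67 cm⁴.
Inner void (subtracted): 18.8 × 13.8, A = 259.44 cm², x = 11 cm, Ī = 7641.373 cm⁴.
By symmetry the centroid is at mid-width, x̄ = 11 cm.
All pieces are centred on the centroidal y-axis, so I = ΣĪ (holes subtracted) = 7443.294 cm⁴.

Iy ≈ 7443.3 cm⁴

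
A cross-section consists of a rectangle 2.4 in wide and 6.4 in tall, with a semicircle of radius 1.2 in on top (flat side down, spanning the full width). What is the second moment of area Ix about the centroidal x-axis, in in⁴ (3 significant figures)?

Split into non-overlapping primitives; take the origin at the lower-left of the bounding box.
Rectangular body: 2.4 × 6.4, A = 15.36 in², y = 3.2 in, Ī = 52.429 in⁴.
Semicircular cap: semicircle r = 1.2, A = 2.2619 in², y = 6.9093 in, Ī = 0.22759 in⁴.
Centroid: ȳ = ΣA·y / ΣA = 3.6761 in.
Transfer each piece to the centroidal x-axis using Ī + A·d² with d = y − 3.6761:
  rectangular body: d = -0.47612 in → contributes +55.911 in⁴
  semicircular cap: d = 3.2332 in → contributes +23.873 in⁴
Total I = 79.783 in⁴.

Ix ≈ 79.8 in⁴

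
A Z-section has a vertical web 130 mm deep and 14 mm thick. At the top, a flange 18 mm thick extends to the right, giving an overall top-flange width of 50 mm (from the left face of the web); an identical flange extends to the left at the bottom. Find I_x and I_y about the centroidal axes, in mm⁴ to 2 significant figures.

I_x ≈ 6.7 × 10⁶ mm⁴, I_y ≈ 9.8 × 10⁵ mm⁴

Decompose the section into non-overlapping parts with the origin at the bottom-left of its bounding rectangle.
Web: 14 × 130, A = 1 820 mm², y = 65 mm, Ī = 2 563 167 mm⁴.
Top flange (beyond web): 36 × 18, A = 648 mm², y = 121 mm, Ī = 17 496 mm⁴.
Bottom flange (beyond web): 36 × 18, A = 648 mm², y = 9 mm, Ī = 17 496 mm⁴.
Centroid: ȳ = ΣA·y / ΣA = 65 mm.
Transfer each piece to the centroidal x-axis using Ī + A·d² with d = y − 65:
  web: d = 0 mm → contributes +2 563 167 mm⁴
  top flange (beyond web): d = 56 mm → contributes +2 049 624 mm⁴
  bottom flange (beyond web): d = -56 mm → contributes +2 049 624 mm⁴
Total I = 6 662 415 mm⁴.
For the y-axis: x̄ = 43 mm.
Repeating about the centroidal y-axis gives I_y = 979 695 mm⁴.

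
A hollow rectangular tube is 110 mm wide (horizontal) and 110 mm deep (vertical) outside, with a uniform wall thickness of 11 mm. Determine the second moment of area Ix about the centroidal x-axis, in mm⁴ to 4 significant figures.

Ix ≈ 7.203 × 10⁶ mm⁴

Split into non-overlapping primitives; take the origin at the lower-left of the bounding box.
Outer rectangle: 110 × 110, A = 12 100 mm², y = 55 mm, Ī = 12 200 833 mm⁴.
Inner void (subtracted): 88 × 88, A = 7 744 mm², y = 55 mm, Ī = 4 997 461 mm⁴.
By symmetry the centroid is at mid-height, ȳ = 55 mm.
All pieces are centred on the centroidal x-axis, so I = ΣĪ (holes subtracted) = 7 203 372 mm⁴.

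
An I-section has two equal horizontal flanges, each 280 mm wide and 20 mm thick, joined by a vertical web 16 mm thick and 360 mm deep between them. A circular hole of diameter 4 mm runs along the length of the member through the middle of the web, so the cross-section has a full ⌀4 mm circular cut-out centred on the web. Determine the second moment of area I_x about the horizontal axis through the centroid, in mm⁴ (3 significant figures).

Split into non-overlapping primitives; take the origin at the lower-left of the bounding box.
Bottom flange: 280 × 20, A = 5 600 mm², y = 10 mm, Ī = 186 667 mm⁴.
Web: 16 × 360, A = 5 760 mm², y = 200 mm, Ī = 62 208 000 mm⁴.
Top flange: 280 × 20, A = 5 600 mm², y = 390 mm, Ī = 186 667 mm⁴.
Hole (subtracted): ⌀4, A = 12.566 mm², y = 200 mm, Ī = 12.566 mm⁴.
By symmetry the centroid is at mid-height, ȳ = 200 mm.
Transfer each piece to the horizontal axis through the centroid using Ī + A·d² with d = y − 200:
  bottom flange: d = -190 mm → contributes +202 346 667 mm⁴
  web: d = 0 mm → contributes +62 208 000 mm⁴
  top flange: d = 190 mm → contributes +202 346 667 mm⁴
  hole: d = 0 mm → contributes −12.566 mm⁴
Total I = 466 901 321 mm⁴.

I_x ≈ 4.67 × 10⁸ mm⁴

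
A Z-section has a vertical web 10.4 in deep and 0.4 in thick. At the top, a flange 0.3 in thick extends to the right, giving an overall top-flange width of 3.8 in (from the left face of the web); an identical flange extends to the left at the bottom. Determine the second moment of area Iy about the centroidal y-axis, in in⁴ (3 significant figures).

Iy ≈ 9.39 in⁴

Decompose the section into non-overlapping parts with the origin at the bottom-left of its bounding rectangle.
Web: 0.4 × 10.4, A = 4.16 in², x = 3.6 in, Ī = 0.055467 in⁴.
Top flange (beyond web): 3.4 × 0.3, A = 1.02 in², x = 5.5 in, Ī = 0.9826 in⁴.
Bottom flange (beyond web): 3.4 × 0.3, A = 1.02 in², x = 1.7 in, Ī = 0.9826 in⁴.
Centroid: x̄ = ΣA·x / ΣA = 3.6 in.
Transfer each piece to the centroidal y-axis using Ī + A·d² with d = x − 3.6:
  web: d = 0 in → contributes +0.055467 in⁴
  top flange (beyond web): d = 1.9 in → contributes +4.6648 in⁴
  bottom flange (beyond web): d = -1.9 in → contributes +4.6648 in⁴
Total I = 9.3851 in⁴.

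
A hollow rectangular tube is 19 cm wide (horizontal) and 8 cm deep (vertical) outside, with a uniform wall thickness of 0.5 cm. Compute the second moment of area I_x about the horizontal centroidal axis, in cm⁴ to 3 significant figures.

I_x ≈ 296 cm⁴

Treat the section as a set of non-overlapping primitives; coordinates are from the bounding-box lower-left.
Outer rectangle: 19 × 8, A = 152 cm², y = 4 cm, Ī = 810.67 cm⁴.
Inner void (subtracted): 18 × 7, A = 126 cm², y = 4 cm, Ī = 514.5 cm⁴.
By symmetry the centroid is at mid-height, ȳ = 4 cm.
All pieces are centred on the horizontal centroidal axis, so I = ΣĪ (holes subtracted) = 296.17 cm⁴.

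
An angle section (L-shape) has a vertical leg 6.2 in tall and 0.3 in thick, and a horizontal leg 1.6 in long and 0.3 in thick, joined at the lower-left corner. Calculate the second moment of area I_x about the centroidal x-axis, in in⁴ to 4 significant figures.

I_x ≈ 8.767 in⁴

Break the section into simple shapes (no overlaps), measuring from the bottom-left corner of the bounding box.
Vertical leg: 0.3 × 6.2, A = 1.86 in², y = 3.1 in, Ī = 5.9582 in⁴.
Horizontal leg (remainder): 1.3 × 0.3, A = 0.39 in², y = 0.15 in, Ī = 0.002925 in⁴.
Centroid: ȳ = ΣA·y / ΣA = 2.58867 in.
Transfer each piece to the centroidal x-axis using Ī + A·d² with d = y − 2.58867:
  vertical leg: d = 0.511333 in → contributes +6.44452 in⁴
  horizontal leg (remainder): d = -2.43867 in → contributes +2.32229 in⁴
Total I = 8.76681 in⁴.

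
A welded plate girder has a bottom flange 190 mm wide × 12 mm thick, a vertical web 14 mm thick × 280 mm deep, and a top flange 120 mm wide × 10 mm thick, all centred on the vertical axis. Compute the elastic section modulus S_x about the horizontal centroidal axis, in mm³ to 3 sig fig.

S_x ≈ 5.60 × 10⁵ mm³

Treat the section as a set of non-overlapping primitives; coordinates are from the bounding-box lower-left.
Bottom plate: 190 × 12, A = 2 280 mm², y = 6 mm, Ī = 27 360 mm⁴.
Web plate: 14 × 280, A = 3 920 mm², y = 152 mm, Ī = 25 610 667 mm⁴.
Top plate: 120 × 10, A = 1 200 mm², y = 297 mm, Ī = 10 000 mm⁴.
Centroid: ȳ = ΣA·y / ΣA = 130.53 mm.
Transfer each piece to the horizontal centroidal axis using Ī + A·d² with d = y − 130.53:
  bottom plate: d = -124.53 mm → contributes +35 384 810 mm⁴
  web plate: d = 21.47 mm → contributes +27 417 679 mm⁴
  top plate: d = 166.47 mm → contributes +33 264 821 mm⁴
Total I = 96 067 310 mm⁴.
Extreme fibre distance c = 171.47 mm; S = I/c = 560 256 mm³.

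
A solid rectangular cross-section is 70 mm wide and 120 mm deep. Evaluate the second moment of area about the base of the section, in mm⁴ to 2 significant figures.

I_base ≈ 4.0 × 10⁷ mm⁴

The section: 70 × 120, A = 8 400 mm², y = 60 mm, Ī = 10 080 000 mm⁴.
Transfer it to the base of the section using Ī + A·d² with d = y − 0:
  the section: d = 60 mm → contributes +40 320 000 mm⁴
Total I = 40 320 000 mm⁴.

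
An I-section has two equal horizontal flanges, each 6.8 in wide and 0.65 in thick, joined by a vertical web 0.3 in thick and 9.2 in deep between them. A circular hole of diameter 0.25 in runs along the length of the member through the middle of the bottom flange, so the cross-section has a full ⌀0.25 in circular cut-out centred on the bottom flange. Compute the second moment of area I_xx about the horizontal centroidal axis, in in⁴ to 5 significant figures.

I_xx ≈ 233.00 in⁴

Split into non-overlapping primitives; take the origin at the lower-left of the bounding box.
Bottom flange: 6.8 × 0.65, A = 4.42 in², y = 0.325 in, Ī = 0.1556208 in⁴.
Web: 0.3 × 9.2, A = 2.76 in², y = 5.25 in, Ī = 19.4672 in⁴.
Top flange: 6.8 × 0.65, A = 4.42 in², y = 10.175 in, Ī = 0.1556208 in⁴.
Hole (subtracted): ⌀0.25, A = 0.04908739 in², y = 0.325 in, Ī = 0.0001917476 in⁴.
Centroid: ȳ = ΣA·y / ΣA = 5.27093 in.
Transfer each piece to the horizontal centroidal axis using Ī + A·d² with d = y − 5.27093:
  bottom flange: d = -4.94593 in → contributes +108.2786 in⁴
  web: d = -0.02092955 in → contributes +19.46841 in⁴
  top flange: d = 4.90407 in → contributes +106.4562 in⁴
  hole: d = -4.94593 in → contributes −1.200978 in⁴
Total I = 233.0023 in⁴.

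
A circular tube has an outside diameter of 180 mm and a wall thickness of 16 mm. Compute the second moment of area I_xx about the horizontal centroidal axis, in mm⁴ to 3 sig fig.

I_xx ≈ 2.80 × 10⁷ mm⁴

Break the section into simple shapes (no overlaps), measuring from the bottom-left corner of the bounding box.
Outer circle: ⌀180, A = 25 447 mm², y = 90 mm, Ī = 51 529 974 mm⁴.
Bore (subtracted): ⌀148, A = 17 203 mm², y = 90 mm, Ī = 23 551 402 mm⁴.
By symmetry the centroid is at mid-height, ȳ = 90 mm.
All pieces are centred on the horizontal centroidal axis, so I = ΣĪ (holes subtracted) = 27 978 572 mm⁴.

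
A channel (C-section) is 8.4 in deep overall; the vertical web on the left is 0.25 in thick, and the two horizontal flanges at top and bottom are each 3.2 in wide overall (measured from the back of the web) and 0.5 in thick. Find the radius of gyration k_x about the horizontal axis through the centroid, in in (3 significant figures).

k_x ≈ 3.40 in

Decompose the section into non-overlapping parts with the origin at the bottom-left of its bounding rectangle.
Web: 0.25 × 8.4, A = 2.1 in², y = 4.2 in, Ī = 12.348 in⁴.
Top flange (beyond web): 2.95 × 0.5, A = 1.475 in², y = 8.15 in, Ī = 0.030729 in⁴.
Bottom flange (beyond web): 2.95 × 0.5, A = 1.475 in², y = 0.25 in, Ī = 0.030729 in⁴.
By symmetry the centroid is at mid-height, ȳ = 4.2 in.
Transfer each piece to the horizontal axis through the centroid using Ī + A·d² with d = y − 4.2:
  web: d = 0 in → contributes +12.348 in⁴
  top flange (beyond web): d = 3.95 in → contributes +23.044 in⁴
  bottom flange (beyond web): d = -3.95 in → contributes +23.044 in⁴
Total I = 58.437 in⁴.
Radius of gyration: k = √(I/A) = √(58.437 / 5.05) = 3.4017 in.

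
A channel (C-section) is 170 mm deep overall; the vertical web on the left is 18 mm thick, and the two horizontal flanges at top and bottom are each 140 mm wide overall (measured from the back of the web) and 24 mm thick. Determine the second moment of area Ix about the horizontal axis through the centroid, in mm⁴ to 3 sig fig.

Break the section into simple shapes (no overlaps), measuring from the bottom-left corner of the bounding box.
Web: 18 × 170, A = 3 060 mm², y = 85 mm, Ī = 7 369 500 mm⁴.
Top flange (beyond web): 122 × 24, A = 2 928 mm², y = 158 mm, Ī = 140 544 mm⁴.
Bottom flange (beyond web): 122 × 24, A = 2 928 mm², y = 12 mm, Ī = 140 544 mm⁴.
By symmetry the centroid is at mid-height, ȳ = 85 mm.
Transfer each piece to the horizontal axis through the centroid using Ī + A·d² with d = y − 85:
  web: d = 0 mm → contributes +7 369 500 mm⁴
  top flange (beyond web): d = 73 mm → contributes +15 743 856 mm⁴
  bottom flange (beyond web): d = -73 mm → contributes +15 743 856 mm⁴
Total I = 38 857 212 mm⁴.

Ix ≈ 3.89 × 10⁷ mm⁴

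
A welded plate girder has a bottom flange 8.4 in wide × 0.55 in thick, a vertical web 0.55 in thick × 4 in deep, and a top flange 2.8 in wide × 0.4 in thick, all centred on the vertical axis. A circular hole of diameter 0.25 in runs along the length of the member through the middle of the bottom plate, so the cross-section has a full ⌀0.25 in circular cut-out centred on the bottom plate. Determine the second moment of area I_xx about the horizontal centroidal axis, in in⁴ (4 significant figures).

I_xx ≈ 24.16 in⁴

Treat the section as a set of non-overlapping primitives; coordinates are from the bounding-box lower-left.
Bottom plate: 8.4 × 0.55, A = 4.62 in², y = 0.275 in, Ī = 0.116463 in⁴.
Web plate: 0.55 × 4, A = 2.2 in², y = 2.55 in, Ī = 2.93333 in⁴.
Top plate: 2.8 × 0.4, A = 1.12 in², y = 4.75 in, Ī = 0.0149333 in⁴.
Hole (subtracted): ⌀0.25, A = 0.0490874 in², y = 0.275 in, Ī = 0.000191748 in⁴.
Centroid: ȳ = ΣA·y / ΣA = 1.54443 in.
Transfer each piece to the horizontal centroidal axis using Ī + A·d² with d = y − 1.54443:
  bottom plate: d = -1.26943 in → contributes +7.56143 in⁴
  web plate: d = 1.00557 in → contributes +5.15789 in⁴
  top plate: d = 3.20557 in → contributes +11.5237 in⁴
  hole: d = -1.26943 in → contributes −0.0792944 in⁴
Total I = 24.1637 in⁴.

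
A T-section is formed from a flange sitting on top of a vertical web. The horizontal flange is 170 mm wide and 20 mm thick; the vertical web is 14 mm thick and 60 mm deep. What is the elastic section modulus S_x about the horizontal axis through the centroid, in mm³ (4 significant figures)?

S_x ≈ 2.325 × 10⁴ mm³

Split into non-overlapping primitives; take the origin at the lower-left of the bounding box.
Flange: 170 × 20, A = 3 400 mm², y = 70 mm, Ī = 113 333 mm⁴.
Web: 14 × 60, A = 840 mm², y = 30 mm, Ī = 252 000 mm⁴.
Centroid: ȳ = ΣA·y / ΣA = 62.0755 mm.
Transfer each piece to the horizontal axis through the centroid using Ī + A·d² with d = y − 62.0755:
  flange: d = 7.92453 mm → contributes +326 847 mm⁴
  web: d = -32.0755 mm → contributes +1 116 222 mm⁴
Total I = 1 443 069 mm⁴.
Extreme fibre distance c = 62.0755 mm; S = I/c = 23 247 mm³.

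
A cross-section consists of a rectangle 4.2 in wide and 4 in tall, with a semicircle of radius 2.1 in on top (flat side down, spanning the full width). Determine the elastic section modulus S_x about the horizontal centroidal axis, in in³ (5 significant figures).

Split into non-overlapping primitives; take the origin at the lower-left of the bounding box.
Rectangular body: 4.2 × 4, A = 16.8 in², y = 2 in, Ī = 22.4 in⁴.
Semicircular cap: semicircle r = 2.1, A = 6.927212 in², y = 4.891268 in, Ī = 2.134564 in⁴.
Centroid: ȳ = ΣA·y / ΣA = 2.844112 in.
Transfer each piece to the horizontal centroidal axis using Ī + A·d² with d = y − 2.844112:
  rectangular body: d = -0.844112 in → contributes +34.37042 in⁴
  semicircular cap: d = 2.047156 in → contributes +31.16545 in⁴
Total I = 65.53587 in⁴.
Extreme fibre distance c = 3.255888 in; S = I/c = 20.12842 in³.

S_x ≈ 20.128 in³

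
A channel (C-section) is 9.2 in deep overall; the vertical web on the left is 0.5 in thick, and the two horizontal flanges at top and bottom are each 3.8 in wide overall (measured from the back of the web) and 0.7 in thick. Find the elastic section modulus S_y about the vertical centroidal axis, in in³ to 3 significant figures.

Decompose the section into non-overlapping parts with the origin at the bottom-left of its bounding rectangle.
Web: 0.5 × 9.2, A = 4.6 in², x = 0.25 in, Ī = 0.095833 in⁴.
Top flange (beyond web): 3.3 × 0.7, A = 2.31 in², x = 2.15 in, Ī = 2.0963 in⁴.
Bottom flange (beyond web): 3.3 × 0.7, A = 2.31 in², x = 2.15 in, Ī = 2.0963 in⁴.
Centroid: x̄ = ΣA·x / ΣA = 1.2021 in.
Transfer each piece to the vertical centroidal axis using Ī + A·d² with d = x − 1.2021:
  web: d = -0.95206 in → contributes +4.2654 in⁴
  top flange (beyond web): d = 0.94794 in → contributes +4.1721 in⁴
  bottom flange (beyond web): d = 0.94794 in → contributes +4.1721 in⁴
Total I = 12.609 in⁴.
Extreme fibre distance c = 2.5979 in; S = I/c = 4.8537 in³.

S_y ≈ 4.85 in³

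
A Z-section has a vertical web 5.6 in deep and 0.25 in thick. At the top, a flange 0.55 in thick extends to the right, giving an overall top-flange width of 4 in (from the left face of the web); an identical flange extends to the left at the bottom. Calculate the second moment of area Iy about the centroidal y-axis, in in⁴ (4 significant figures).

Iy ≈ 21.34 in⁴

Decompose the section into non-overlapping parts with the origin at the bottom-left of its bounding rectangle.
Web: 0.25 × 5.6, A = 1.4 in², x = 3.875 in, Ī = 0.00729167 in⁴.
Top flange (beyond web): 3.75 × 0.55, A = 2.0625 in², x = 5.875 in, Ī = 2.41699 in⁴.
Bottom flange (beyond web): 3.75 × 0.55, A = 2.0625 in², x = 1.875 in, Ī = 2.41699 in⁴.
Centroid: x̄ = ΣA·x / ΣA = 3.875 in.
Transfer each piece to the centroidal y-axis using Ī + A·d² with d = x − 3.875:
  web: d = 0 in → contributes +0.00729167 in⁴
  top flange (beyond web): d = 2 in → contributes +10.667 in⁴
  bottom flange (beyond web): d = -2 in → contributes +10.667 in⁴
Total I = 21.3413 in⁴.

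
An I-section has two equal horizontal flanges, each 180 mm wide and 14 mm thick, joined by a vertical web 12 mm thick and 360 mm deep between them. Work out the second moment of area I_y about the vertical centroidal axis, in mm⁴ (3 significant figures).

Break the section into simple shapes (no overlaps), measuring from the bottom-left corner of the bounding box.
Bottom flange: 180 × 14, A = 2 520 mm², x = 90 mm, Ī = 6 804 000 mm⁴.
Web: 12 × 360, A = 4 320 mm², x = 90 mm, Ī = 51 840 mm⁴.
Top flange: 180 × 14, A = 2 520 mm², x = 90 mm, Ī = 6 804 000 mm⁴.
By symmetry the centroid is at mid-width, x̄ = 90 mm.
All pieces are centred on the vertical centroidal axis, so I = ΣĪ = 13 659 840 mm⁴.

I_y ≈ 1.37 × 10⁷ mm⁴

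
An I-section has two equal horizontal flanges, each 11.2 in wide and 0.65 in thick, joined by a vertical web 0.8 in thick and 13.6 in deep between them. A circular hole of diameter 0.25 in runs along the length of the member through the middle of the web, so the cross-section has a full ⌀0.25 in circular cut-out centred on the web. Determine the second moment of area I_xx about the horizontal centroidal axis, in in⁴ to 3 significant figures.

I_xx ≈ 907 in⁴

Break the section into simple shapes (no overlaps), measuring from the bottom-left corner of the bounding box.
Bottom flange: 11.2 × 0.65, A = 7.28 in², y = 0.325 in, Ī = 0.25632 in⁴.
Web: 0.8 × 13.6, A = 10.88 in², y = 7.45 in, Ī = 167.7 in⁴.
Top flange: 11.2 × 0.65, A = 7.28 in², y = 14.575 in, Ī = 0.25632 in⁴.
Hole (subtracted): ⌀0.25, A = 0.049087 in², y = 7.45 in, Ī = 0.00019175 in⁴.
By symmetry the centroid is at mid-height, ȳ = 7.45 in.
Transfer each piece to the horizontal centroidal axis using Ī + A·d² with d = y − 7.45:
  bottom flange: d = -7.125 in → contributes +369.83 in⁴
  web: d = 0 in → contributes +167.7 in⁴
  top flange: d = 7.125 in → contributes +369.83 in⁴
  hole: d = 0 in → contributes −0.00019175 in⁴
Total I = 907.36 in⁴.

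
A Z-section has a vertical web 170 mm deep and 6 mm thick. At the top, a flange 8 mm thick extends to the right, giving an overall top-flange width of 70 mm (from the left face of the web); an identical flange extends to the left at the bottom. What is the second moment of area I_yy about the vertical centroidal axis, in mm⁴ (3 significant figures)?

Treat the section as a set of non-overlapping primitives; coordinates are from the bounding-box lower-left.
Web: 6 × 170, A = 1 020 mm², x = 67 mm, Ī = 3 060 mm⁴.
Top flange (beyond web): 64 × 8, A = 512 mm², x = 102 mm, Ī = 174 763 mm⁴.
Bottom flange (beyond web): 64 × 8, A = 512 mm², x = 32 mm, Ī = 174 763 mm⁴.
Centroid: x̄ = ΣA·x / ΣA = 67 mm.
Transfer each piece to the vertical centroidal axis using Ī + A·d² with d = x − 67:
  web: d = 0 mm → contributes +3 060 mm⁴
  top flange (beyond web): d = 35 mm → contributes +801 963 mm⁴
  bottom flange (beyond web): d = -35 mm → contributes +801 963 mm⁴
Total I = 1 606 985 mm⁴.

I_yy ≈ 1.61 × 10⁶ mm⁴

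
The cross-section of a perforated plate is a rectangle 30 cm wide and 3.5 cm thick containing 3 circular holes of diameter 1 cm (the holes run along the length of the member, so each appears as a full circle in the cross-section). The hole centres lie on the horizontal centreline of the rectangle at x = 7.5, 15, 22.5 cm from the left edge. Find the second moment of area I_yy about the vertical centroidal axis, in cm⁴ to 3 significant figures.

I_yy ≈ 7790 cm⁴

Split into non-overlapping primitives; take the origin at the lower-left of the bounding box.
Plate: 30 × 3.5, A = 105 cm², x = 15 cm, Ī = 7 875 cm⁴.
Hole 1 (subtracted): ⌀1, A = 0.7854 cm², x = 7.5 cm, Ī = 0.049087 cm⁴.
Hole 2 (subtracted): ⌀1, A = 0.7854 cm², x = 15 cm, Ī = 0.049087 cm⁴.
Hole 3 (subtracted): ⌀1, A = 0.7854 cm², x = 22.5 cm, Ī = 0.049087 cm⁴.
By symmetry the centroid is at mid-width, x̄ = 15 cm.
Transfer each piece to the vertical centroidal axis using Ī + A·d² with d = x − 15:
  plate: d = 0 cm → contributes +7 875 cm⁴
  hole 1: d = -7.5 cm → contributes −44.228 cm⁴
  hole 2: d = 0 cm → contributes −0.049087 cm⁴
  hole 3: d = 7.5 cm → contributes −44.228 cm⁴
Total I = 7786.5 cm⁴.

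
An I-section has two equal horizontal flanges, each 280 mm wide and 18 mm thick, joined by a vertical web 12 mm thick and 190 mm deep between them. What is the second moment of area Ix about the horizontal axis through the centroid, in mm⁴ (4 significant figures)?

Ix ≈ 1.162 × 10⁸ mm⁴

Decompose the section into non-overlapping parts with the origin at the bottom-left of its bounding rectangle.
Bottom flange: 280 × 18, A = 5 040 mm², y = 9 mm, Ī = 136 080 mm⁴.
Web: 12 × 190, A = 2 280 mm², y = 113 mm, Ī = 6 859 000 mm⁴.
Top flange: 280 × 18, A = 5 040 mm², y = 217 mm, Ī = 136 080 mm⁴.
By symmetry the centroid is at mid-height, ȳ = 113 mm.
Transfer each piece to the horizontal axis through the centroid using Ī + A·d² with d = y − 113:
  bottom flange: d = -104 mm → contributes +54 648 720 mm⁴
  web: d = 0 mm → contributes +6 859 000 mm⁴
  top flange: d = 104 mm → contributes +54 648 720 mm⁴
Total I = 116 156 440 mm⁴.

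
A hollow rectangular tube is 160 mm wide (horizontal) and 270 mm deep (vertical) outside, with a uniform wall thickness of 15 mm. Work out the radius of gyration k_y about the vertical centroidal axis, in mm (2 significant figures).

Decompose the section into non-overlapping parts with the origin at the bottom-left of its bounding rectangle.
Outer rectangle: 160 × 270, A = 43 200 mm², x = 80 mm, Ī = 92 160 000 mm⁴.
Inner void (subtracted): 130 × 240, A = 31 200 mm², x = 80 mm, Ī = 43 940 000 mm⁴.
By symmetry the centroid is at mid-width, x̄ = 80 mm.
All pieces are centred on the vertical centroidal axis, so I = ΣĪ (holes subtracted) = 48 220 000 mm⁴.
Radius of gyration: k = √(I/A) = √(48 220 000 / 12 000) = 63.39 mm.

k_y ≈ 63 mm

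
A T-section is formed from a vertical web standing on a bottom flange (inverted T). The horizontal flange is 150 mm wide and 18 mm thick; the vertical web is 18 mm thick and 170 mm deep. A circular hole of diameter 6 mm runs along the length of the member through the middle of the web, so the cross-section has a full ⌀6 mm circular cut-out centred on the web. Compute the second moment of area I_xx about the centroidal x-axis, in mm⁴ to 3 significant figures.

Break the section into simple shapes (no overlaps), measuring from the bottom-left corner of the bounding box.
Flange: 150 × 18, A = 2 700 mm², y = 9 mm, Ī = 72 900 mm⁴.
Web: 18 × 170, A = 3 060 mm², y = 103 mm, Ī = 7 369 500 mm⁴.
Hole (subtracted): ⌀6, A = 28.274 mm², y = 103 mm, Ī = 63.617 mm⁴.
Centroid: ȳ = ΣA·y / ΣA = 58.72 mm.
Transfer each piece to the centroidal x-axis using Ī + A·d² with d = y − 58.72:
  flange: d = -49.72 mm → contributes +6 747 550 mm⁴
  web: d = 44.28 mm → contributes +13 369 260 mm⁴
  hole: d = 44.28 mm → contributes −55 501 mm⁴
Total I = 20 061 308 mm⁴.

I_xx ≈ 2.01 × 10⁷ mm⁴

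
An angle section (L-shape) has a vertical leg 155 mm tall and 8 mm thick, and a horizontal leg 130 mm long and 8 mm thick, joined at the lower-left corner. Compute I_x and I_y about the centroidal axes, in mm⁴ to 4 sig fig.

I_x ≈ 5.438 × 10⁶ mm⁴, I_y ≈ 3.525 × 10⁶ mm⁴

Split into non-overlapping primitives; take the origin at the lower-left of the bounding box.
Vertical leg: 8 × 155, A = 1 240 mm², y = 77.5 mm, Ī = 2 482 583 mm⁴.
Horizontal leg (remainder): 122 × 8, A = 976 mm², y = 4 mm, Ī = 5205.33 mm⁴.
Centroid: ȳ = ΣA·y / ΣA = 45.1282 mm.
Transfer each piece to the centroidal x-axis using Ī + A·d² with d = y − 45.1282:
  vertical leg: d = 32.3718 mm → contributes +3 782 024 mm⁴
  horizontal leg (remainder): d = -41.1282 mm → contributes +1 656 134 mm⁴
Total I = 5 438 158 mm⁴.
For the y-axis: x̄ = 32.6282 mm.
Repeating about the centroidal y-axis gives I_y = 3 524 608 mm⁴.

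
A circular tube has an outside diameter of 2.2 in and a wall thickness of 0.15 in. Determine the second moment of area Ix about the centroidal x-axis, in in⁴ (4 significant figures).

Treat the section as a set of non-overlapping primitives; coordinates are from the bounding-box lower-left.
Outer circle: ⌀2.2, A = 3.80133 in², y = 1.1 in, Ī = 1.1499 in⁴.
Bore (subtracted): ⌀1.9, A = 2.83529 in², y = 1.1 in, Ī = 0.639712 in⁴.
By symmetry the centroid is at mid-height, ȳ = 1.1 in.
All pieces are centred on the centroidal x-axis, so I = ΣĪ (holes subtracted) = 0.51019 in⁴.

Ix ≈ 0.5102 in⁴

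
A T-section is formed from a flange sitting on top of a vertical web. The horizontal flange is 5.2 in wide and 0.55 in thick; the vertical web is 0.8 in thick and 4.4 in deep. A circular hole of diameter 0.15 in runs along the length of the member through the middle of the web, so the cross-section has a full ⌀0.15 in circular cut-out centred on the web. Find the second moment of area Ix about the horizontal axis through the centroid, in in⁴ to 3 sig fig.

Decompose the section into non-overlapping parts with the origin at the bottom-left of its bounding rectangle.
Flange: 5.2 × 0.55, A = 2.86 in², y = 4.675 in, Ī = 0.072096 in⁴.
Web: 0.8 × 4.4, A = 3.52 in², y = 2.2 in, Ī = 5.6789 in⁴.
Hole (subtracted): ⌀0.15, A = 0.017671 in², y = 2.2 in, Ī = 0.00002485 in⁴.
Centroid: ȳ = ΣA·y / ΣA = 3.3126 in.
Transfer each piece to the horizontal axis through the centroid using Ī + A·d² with d = y − 3.3126:
  flange: d = 1.3624 in → contributes +5.3809 in⁴
  web: d = -1.1126 in → contributes +10.036 in⁴
  hole: d = -1.1126 in → contributes −0.021899 in⁴
Total I = 15.395 in⁴.

Ix ≈ 15.4 in⁴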